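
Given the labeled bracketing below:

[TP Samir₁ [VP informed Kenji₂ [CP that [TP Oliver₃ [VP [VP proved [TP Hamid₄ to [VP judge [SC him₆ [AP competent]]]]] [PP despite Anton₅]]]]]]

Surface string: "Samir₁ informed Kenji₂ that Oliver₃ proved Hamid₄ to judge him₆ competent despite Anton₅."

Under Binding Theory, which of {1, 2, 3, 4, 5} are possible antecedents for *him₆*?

*him* is a pronoun, so Principle B applies: it must be free in its binding domain.
Binding domain of *him₆*: the embedded TP, whose subject is Hamid₄.
*Samir₁* c-commands the pronoun but from outside its binding domain, and is not c-commanded by it → coindexation permitted.
*Kenji₂* c-commands the pronoun but from outside its binding domain, and is not c-commanded by it → coindexation permitted.
*Oliver₃* c-commands the pronoun but from outside its binding domain, and is not c-commanded by it → coindexation permitted.
*Hamid₄* c-commands the pronoun within its binding domain → coindexation would violate Principle B.
*Anton₅* and the pronoun do not c-command one another → neither Principle B nor Principle C is at stake; coindexation permitted.

{1, 2, 3, 5}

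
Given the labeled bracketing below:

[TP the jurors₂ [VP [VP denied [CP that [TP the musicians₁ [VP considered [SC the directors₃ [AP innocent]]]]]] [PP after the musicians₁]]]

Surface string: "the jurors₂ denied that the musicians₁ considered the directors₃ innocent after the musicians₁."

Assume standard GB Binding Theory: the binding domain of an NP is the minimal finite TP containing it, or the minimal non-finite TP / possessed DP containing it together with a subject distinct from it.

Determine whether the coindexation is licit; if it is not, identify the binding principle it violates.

grammatical

The two coindexed NPs are *the musicians₁* and *the musicians₁*.
*the musicians₁* is an R-expression; no coindexed NP c-commands it, so Principle C holds.
*the musicians₁* is an R-expression; *the musicians₁* does not c-command it, and no other NP shares its index, so Principle C is satisfied.
All principles are respected.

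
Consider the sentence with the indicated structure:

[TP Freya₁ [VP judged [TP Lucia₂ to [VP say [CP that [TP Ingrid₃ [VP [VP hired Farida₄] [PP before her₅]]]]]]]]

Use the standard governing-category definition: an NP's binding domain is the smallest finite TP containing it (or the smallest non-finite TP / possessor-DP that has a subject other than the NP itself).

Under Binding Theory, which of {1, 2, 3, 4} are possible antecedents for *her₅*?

{1, 2, 4}

*her* is a pronoun, so Principle B applies: it must be free in its binding domain.
Binding domain of *her₅*: the embedded TP, whose subject is Ingrid₃.
*Freya₁* c-commands the pronoun but from outside its binding domain, and is not c-commanded by it → coindexation permitted.
*Lucia₂* c-commands the pronoun but from outside its binding domain, and is not c-commanded by it → coindexation permitted.
*Ingrid₃* c-commands the pronoun within its binding domain → coindexation would violate Principle B.
*Farida₄* and the pronoun do not c-command one another → neither Principle B nor Principle C is at stake; coindexation permitted.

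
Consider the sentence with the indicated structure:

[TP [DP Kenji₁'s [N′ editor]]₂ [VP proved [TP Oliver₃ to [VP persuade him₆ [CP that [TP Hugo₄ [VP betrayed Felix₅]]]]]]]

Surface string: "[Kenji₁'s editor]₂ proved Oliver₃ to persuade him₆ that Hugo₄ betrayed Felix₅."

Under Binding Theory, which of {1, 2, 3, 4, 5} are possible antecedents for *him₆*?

*him* is a pronoun, so Principle B applies: it must be free in its binding domain.
Binding domain of *him₆*: the embedded TP, whose subject is Oliver₃.
*Kenji₁* and the pronoun do not c-command one another → neither Principle B nor Principle C is at stake; coindexation permitted.
*[Kenji₁'s editor]₂* c-commands the pronoun but from outside its binding domain, and is not c-commanded by it → coindexation permitted.
*Oliver₃* c-commands the pronoun within its binding domain → coindexation would violate Principle B.
*Hugo₄*: the pronoun c-commands this R-expression → coindexation would violate Principle C on *Hugo₄*.
*Felix₅*: the pronoun c-commands this R-expression → coindexation would violate Principle C on *Felix₅*.

{1, 2}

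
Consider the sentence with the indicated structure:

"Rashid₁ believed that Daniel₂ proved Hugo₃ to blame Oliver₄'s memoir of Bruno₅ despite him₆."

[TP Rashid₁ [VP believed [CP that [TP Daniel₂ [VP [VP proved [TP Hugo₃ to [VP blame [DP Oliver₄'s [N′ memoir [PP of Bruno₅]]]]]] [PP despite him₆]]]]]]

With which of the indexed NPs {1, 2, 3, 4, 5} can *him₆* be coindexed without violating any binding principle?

*him* is a pronoun, so Principle B applies: it must be free in its binding domain.
Binding domain of *him₆*: the embedded TP, whose subject is Daniel₂.
*Rashid₁* c-commands the pronoun but from outside its binding domain, and is not c-commanded by it → coindexation permitted.
*Daniel₂* c-commands the pronoun within its binding domain → coindexation would violate Principle B.
*Hugo₃* and the pronoun do not c-command one another → neither Principle B nor Principle C is at stake; coindexation permitted.
*Oliver₄* and the pronoun do not c-command one another → neither Principle B nor Principle C is at stake; coindexation permitted.
*Bruno₅* and the pronoun do not c-command one another → neither Principle B nor Principle C is at stake; coindexation permitted.

{1, 3, 4, 5}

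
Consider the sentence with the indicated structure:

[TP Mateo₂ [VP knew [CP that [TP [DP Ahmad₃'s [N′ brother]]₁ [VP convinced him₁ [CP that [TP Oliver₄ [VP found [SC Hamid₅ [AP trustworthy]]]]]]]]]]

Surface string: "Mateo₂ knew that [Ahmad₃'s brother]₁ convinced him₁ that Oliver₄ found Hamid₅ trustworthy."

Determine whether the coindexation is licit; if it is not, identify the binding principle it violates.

Principle B

The two coindexed NPs are *[Ahmad₃'s brother]₁* and *him₁*.
*him₁* is a pronoun. Its binding domain is the embedded TP, whose subject is [Ahmad₃'s brother]₁.
*[Ahmad₃'s brother]₁* c-commands it within that domain and carries the same index.
The pronoun is locally bound → Principle B violation.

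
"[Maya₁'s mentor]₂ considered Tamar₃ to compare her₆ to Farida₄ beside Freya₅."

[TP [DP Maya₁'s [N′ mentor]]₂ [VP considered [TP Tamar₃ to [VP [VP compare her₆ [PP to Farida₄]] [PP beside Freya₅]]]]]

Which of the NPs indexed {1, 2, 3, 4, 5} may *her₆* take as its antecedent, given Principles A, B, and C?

{1, 2, 5}

*her* is a pronoun, so Principle B applies: it must be free in its binding domain.
Binding domain of *her₆*: the embedded TP, whose subject is Tamar₃.
*Maya₁* and the pronoun do not c-command one another → neither Principle B nor Principle C is at stake; coindexation permitted.
*[Maya₁'s mentor]₂* c-commands the pronoun but from outside its binding domain, and is not c-commanded by it → coindexation permitted.
*Tamar₃* c-commands the pronoun within its binding domain → coindexation would violate Principle B.
*Farida₄*: the pronoun c-commands this R-expression → coindexation would violate Principle C on *Farida₄*.
*Freya₅* and the pronoun do not c-command one another → neither Principle B nor Principle C is at stake; coindexation permitted.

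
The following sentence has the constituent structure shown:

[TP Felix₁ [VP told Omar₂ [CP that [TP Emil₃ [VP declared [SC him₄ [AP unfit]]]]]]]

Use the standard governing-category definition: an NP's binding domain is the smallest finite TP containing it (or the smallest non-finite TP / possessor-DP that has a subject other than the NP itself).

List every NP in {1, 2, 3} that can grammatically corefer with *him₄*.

{1, 2}

*him* is a pronoun, so Principle B applies: it must be free in its binding domain.
Binding domain of *him₄*: the embedded TP, whose subject is Emil₃.
*Felix₁* c-commands the pronoun but from outside its binding domain, and is not c-commanded by it → coindexation permitted.
*Omar₂* c-commands the pronoun but from outside its binding domain, and is not c-commanded by it → coindexation permitted.
*Emil₃* c-commands the pronoun within its binding domain → coindexation would violate Principle B.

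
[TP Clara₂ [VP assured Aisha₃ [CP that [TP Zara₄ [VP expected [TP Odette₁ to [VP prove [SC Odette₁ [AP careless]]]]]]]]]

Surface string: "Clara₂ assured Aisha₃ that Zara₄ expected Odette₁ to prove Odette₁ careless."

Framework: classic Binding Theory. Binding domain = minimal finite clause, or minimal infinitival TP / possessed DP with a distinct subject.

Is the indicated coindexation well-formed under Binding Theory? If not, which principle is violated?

The two coindexed NPs are *Odette₁* (the higher occurrence) and *Odette₁* (the lower occurrence).
*Odette₁* (the lower occurrence) is an R-expression. Principle C requires it to be free everywhere.
*Odette₁* (the higher occurrence) c-commands it and carries the same index.
The R-expression is bound → Principle C violation.

Principle C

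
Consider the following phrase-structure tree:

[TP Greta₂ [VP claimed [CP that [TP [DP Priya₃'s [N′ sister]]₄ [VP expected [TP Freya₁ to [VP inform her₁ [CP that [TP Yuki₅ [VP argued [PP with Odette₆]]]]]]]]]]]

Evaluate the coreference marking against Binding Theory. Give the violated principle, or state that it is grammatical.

Principle B

The two coindexed NPs are *Freya₁* and *her₁*.
*her₁* is a pronoun. Its binding domain is the embedded TP, whose subject is Freya₁.
*Freya₁* c-commands it within that domain and carries the same index.
The pronoun is locally bound → Principle B violation.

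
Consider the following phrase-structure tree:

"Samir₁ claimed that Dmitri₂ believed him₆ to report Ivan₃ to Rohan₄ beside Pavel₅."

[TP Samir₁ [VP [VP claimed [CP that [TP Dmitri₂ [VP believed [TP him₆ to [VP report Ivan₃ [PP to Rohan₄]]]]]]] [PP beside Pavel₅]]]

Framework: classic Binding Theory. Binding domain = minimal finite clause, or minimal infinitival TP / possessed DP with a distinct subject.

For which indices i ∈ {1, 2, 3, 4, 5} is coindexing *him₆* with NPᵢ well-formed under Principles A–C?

{1, 5}

*him* is a pronoun, so Principle B applies: it must be free in its binding domain.
Binding domain of *him₆*: the embedded TP, whose subject is Dmitri₂.
*Samir₁* c-commands the pronoun but from outside its binding domain, and is not c-commanded by it → coindexation permitted.
*Dmitri₂* c-commands the pronoun within its binding domain → coindexation would violate Principle B.
*Ivan₃*: the pronoun c-commands this R-expression → coindexation would violate Principle C on *Ivan₃*.
*Rohan₄*: the pronoun c-commands this R-expression → coindexation would violate Principle C on *Rohan₄*.
*Pavel₅* and the pronoun do not c-command one another → neither Principle B nor Principle C is at stake; coindexation permitted.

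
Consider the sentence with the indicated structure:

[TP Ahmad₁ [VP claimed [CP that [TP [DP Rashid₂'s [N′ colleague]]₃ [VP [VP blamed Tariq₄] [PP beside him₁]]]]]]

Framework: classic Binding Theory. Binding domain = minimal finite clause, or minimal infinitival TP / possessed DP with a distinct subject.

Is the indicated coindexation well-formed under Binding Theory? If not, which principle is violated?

grammatical

The two coindexed NPs are *Ahmad₁* and *him₁*.
*him₁* is a pronoun; its binding domain is the embedded TP, whose subject is [Rashid₂'s colleague]₃. Within that domain it is c-commanded only by *[Rashid₂'s colleague]₃*, which carries a different index — the pronoun is free locally, so Principle B holds.
*Ahmad₁* is an R-expression; *him₁* does not c-command it, and no other NP shares its index, so Principle C is satisfied.
All principles are respected.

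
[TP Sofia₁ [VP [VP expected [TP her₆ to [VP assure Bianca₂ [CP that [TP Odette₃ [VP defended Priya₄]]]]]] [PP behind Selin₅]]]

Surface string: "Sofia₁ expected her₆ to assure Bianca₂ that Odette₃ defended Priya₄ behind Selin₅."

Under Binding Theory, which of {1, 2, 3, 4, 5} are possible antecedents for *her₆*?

*her* is a pronoun, so Principle B applies: it must be free in its binding domain.
Binding domain of *her₆*: the matrix TP, whose subject is Sofia₁.
*Sofia₁* c-commands the pronoun within its binding domain → coindexation would violate Principle B.
*Bianca₂*: the pronoun c-commands this R-expression → coindexation would violate Principle C on *Bianca₂*.
*Odette₃*: the pronoun c-commands this R-expression → coindexation would violate Principle C on *Odette₃*.
*Priya₄*: the pronoun c-commands this R-expression → coindexation would violate Principle C on *Priya₄*.
*Selin₅* and the pronoun do not c-command one another → neither Principle B nor Principle C is at stake; coindexation permitted.

{5}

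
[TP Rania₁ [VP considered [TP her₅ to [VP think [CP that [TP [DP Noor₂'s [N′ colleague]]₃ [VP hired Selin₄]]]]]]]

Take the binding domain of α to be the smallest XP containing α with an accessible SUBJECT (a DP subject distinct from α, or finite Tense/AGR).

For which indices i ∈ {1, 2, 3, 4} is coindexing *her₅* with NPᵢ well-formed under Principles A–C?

none

*her* is a pronoun, so Principle B applies: it must be free in its binding domain.
Binding domain of *her₅*: the matrix TP, whose subject is Rania₁.
*Rania₁* c-commands the pronoun within its binding domain → coindexation would violate Principle B.
*Noor₂*: the pronoun c-commands this R-expression → coindexation would violate Principle C on *Noor₂*.
*[Noor₂'s colleague]₃*: the pronoun c-commands this R-expression → coindexation would violate Principle C on *[Noor₂'s colleague]₃*.
*Selin₄*: the pronoun c-commands this R-expression → coindexation would violate Principle C on *Selin₄*.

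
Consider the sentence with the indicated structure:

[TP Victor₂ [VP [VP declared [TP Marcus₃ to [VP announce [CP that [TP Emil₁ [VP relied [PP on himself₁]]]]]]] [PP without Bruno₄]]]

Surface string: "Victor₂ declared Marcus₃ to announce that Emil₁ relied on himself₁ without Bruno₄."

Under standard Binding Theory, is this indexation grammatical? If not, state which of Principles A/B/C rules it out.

grammatical

The two coindexed NPs are *Emil₁* and *himself₁*.
*himself₁* is an anaphor; its binding domain is the embedded TP, whose subject is Emil₁. *Emil₁* c-commands it within that domain and shares its index, so Principle A is satisfied.
*Emil₁* is an R-expression; *himself₁* does not c-command it, and no other NP shares its index, so Principle C is satisfied.
All principles are respected.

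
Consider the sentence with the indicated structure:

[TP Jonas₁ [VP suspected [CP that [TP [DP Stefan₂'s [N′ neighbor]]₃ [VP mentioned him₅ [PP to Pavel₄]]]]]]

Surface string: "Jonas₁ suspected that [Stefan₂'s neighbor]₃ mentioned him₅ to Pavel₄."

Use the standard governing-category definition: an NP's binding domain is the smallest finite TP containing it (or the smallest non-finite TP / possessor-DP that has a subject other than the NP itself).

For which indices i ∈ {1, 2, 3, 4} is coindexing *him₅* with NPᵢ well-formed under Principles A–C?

{1, 2}

*him* is a pronoun, so Principle B applies: it must be free in its binding domain.
Binding domain of *him₅*: the embedded TP, whose subject is [Stefan₂'s neighbor]₃.
*Jonas₁* c-commands the pronoun but from outside its binding domain, and is not c-commanded by it → coindexation permitted.
*Stefan₂* and the pronoun do not c-command one another → neither Principle B nor Principle C is at stake; coindexation permitted.
*[Stefan₂'s neighbor]₃* c-commands the pronoun within its binding domain → coindexation would violate Principle B.
*Pavel₄*: the pronoun c-commands this R-expression → coindexation would violate Principle C on *Pavel₄*.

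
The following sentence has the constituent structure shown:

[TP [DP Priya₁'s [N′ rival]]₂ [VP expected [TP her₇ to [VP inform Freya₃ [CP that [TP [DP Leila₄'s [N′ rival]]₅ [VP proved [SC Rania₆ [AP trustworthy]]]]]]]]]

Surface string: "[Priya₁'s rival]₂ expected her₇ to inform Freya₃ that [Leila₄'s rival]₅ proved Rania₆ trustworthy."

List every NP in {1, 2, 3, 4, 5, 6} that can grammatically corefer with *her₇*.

*her* is a pronoun, so Principle B applies: it must be free in its binding domain.
Binding domain of *her₇*: the matrix TP, whose subject is [Priya₁'s rival]₂.
*Priya₁* and the pronoun do not c-command one another → neither Principle B nor Principle C is at stake; coindexation permitted.
*[Priya₁'s rival]₂* c-commands the pronoun within its binding domain → coindexation would violate Principle B.
*Freya₃*: the pronoun c-commands this R-expression → coindexation would violate Principle C on *Freya₃*.
*Leila₄*: the pronoun c-commands this R-expression → coindexation would violate Principle C on *Leila₄*.
*[Leila₄'s rival]₅*: the pronoun c-commands this R-expression → coindexation would violate Principle C on *[Leila₄'s rival]₅*.
*Rania₆*: the pronoun c-commands this R-expression → coindexation would violate Principle C on *Rania₆*.

{1}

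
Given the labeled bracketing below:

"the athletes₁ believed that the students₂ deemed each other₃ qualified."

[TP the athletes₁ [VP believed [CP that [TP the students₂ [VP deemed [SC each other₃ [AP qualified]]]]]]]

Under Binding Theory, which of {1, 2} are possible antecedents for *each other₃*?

*each other* is an anaphor, so Principle A applies: it must be bound in its binding domain.
Binding domain of *each other₃*: the embedded TP, whose subject is the students₂.
*the athletes₁* c-commands the anaphor but is outside its binding domain → cannot satisfy Principle A.
*the students₂* c-commands the anaphor within its binding domain → licit binder.

{2}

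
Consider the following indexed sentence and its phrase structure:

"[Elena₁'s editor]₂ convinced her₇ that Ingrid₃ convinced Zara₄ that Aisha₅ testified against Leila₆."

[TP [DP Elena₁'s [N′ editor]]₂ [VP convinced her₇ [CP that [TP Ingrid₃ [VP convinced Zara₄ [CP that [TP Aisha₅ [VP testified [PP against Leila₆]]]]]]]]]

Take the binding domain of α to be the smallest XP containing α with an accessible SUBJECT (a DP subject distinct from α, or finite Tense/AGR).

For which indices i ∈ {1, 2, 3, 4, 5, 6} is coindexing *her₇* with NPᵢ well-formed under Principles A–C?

{1}

*her* is a pronoun, so Principle B applies: it must be free in its binding domain.
Binding domain of *her₇*: the matrix TP, whose subject is [Elena₁'s editor]₂.
*Elena₁* and the pronoun do not c-command one another → neither Principle B nor Principle C is at stake; coindexation permitted.
*[Elena₁'s editor]₂* c-commands the pronoun within its binding domain → coindexation would violate Principle B.
*Ingrid₃*: the pronoun c-commands this R-expression → coindexation would violate Principle C on *Ingrid₃*.
*Zara₄*: the pronoun c-commands this R-expression → coindexation would violate Principle C on *Zara₄*.
*Aisha₅*: the pronoun c-commands this R-expression → coindexation would violate Principle C on *Aisha₅*.
*Leila₆*: the pronoun c-commands this R-expression → coindexation would violate Principle C on *Leila₆*.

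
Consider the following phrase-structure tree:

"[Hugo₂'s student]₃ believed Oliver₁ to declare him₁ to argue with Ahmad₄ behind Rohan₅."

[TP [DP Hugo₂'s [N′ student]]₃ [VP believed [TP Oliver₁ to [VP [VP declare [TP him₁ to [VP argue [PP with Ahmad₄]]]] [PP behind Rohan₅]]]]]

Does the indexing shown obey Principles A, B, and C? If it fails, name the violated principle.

The two coindexed NPs are *Oliver₁* and *him₁*.
*him₁* is a pronoun. Its binding domain is the embedded TP, whose subject is Oliver₁.
*Oliver₁* c-commands it within that domain and carries the same index.
The pronoun is locally bound → Principle B violation.

Principle B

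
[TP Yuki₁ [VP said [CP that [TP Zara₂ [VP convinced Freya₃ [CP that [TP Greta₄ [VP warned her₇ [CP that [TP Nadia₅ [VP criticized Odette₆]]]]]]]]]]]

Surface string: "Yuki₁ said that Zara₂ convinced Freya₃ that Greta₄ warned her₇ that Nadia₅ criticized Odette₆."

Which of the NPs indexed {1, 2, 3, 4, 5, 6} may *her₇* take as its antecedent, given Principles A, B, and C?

{1, 2, 3}

*her* is a pronoun, so Principle B applies: it must be free in its binding domain.
Binding domain of *her₇*: the embedded TP, whose subject is Greta₄.
*Yuki₁* c-commands the pronoun but from outside its binding domain, and is not c-commanded by it → coindexation permitted.
*Zara₂* c-commands the pronoun but from outside its binding domain, and is not c-commanded by it → coindexation permitted.
*Freya₃* c-commands the pronoun but from outside its binding domain, and is not c-commanded by it → coindexation permitted.
*Greta₄* c-commands the pronoun within its binding domain → coindexation would violate Principle B.
*Nadia₅*: the pronoun c-commands this R-expression → coindexation would violate Principle C on *Nadia₅*.
*Odette₆*: the pronoun c-commands this R-expression → coindexation would violate Principle C on *Odette₆*.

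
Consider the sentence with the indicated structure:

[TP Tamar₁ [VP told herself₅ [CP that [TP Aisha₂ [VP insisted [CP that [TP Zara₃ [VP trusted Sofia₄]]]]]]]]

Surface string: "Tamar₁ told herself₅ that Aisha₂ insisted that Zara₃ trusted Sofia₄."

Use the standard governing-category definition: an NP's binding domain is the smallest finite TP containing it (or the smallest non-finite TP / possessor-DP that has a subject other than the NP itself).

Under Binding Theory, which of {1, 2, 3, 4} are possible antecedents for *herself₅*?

{1}

*herself* is an anaphor, so Principle A applies: it must be bound in its binding domain.
Binding domain of *herself₅*: the matrix TP, whose subject is Tamar₁.
*Tamar₁* c-commands the anaphor within its binding domain → licit binder.
*Aisha₂* does not c-command the anaphor → cannot bind it.
*Zara₃* does not c-command the anaphor → cannot bind it.
*Sofia₄* does not c-command the anaphor → cannot bind it.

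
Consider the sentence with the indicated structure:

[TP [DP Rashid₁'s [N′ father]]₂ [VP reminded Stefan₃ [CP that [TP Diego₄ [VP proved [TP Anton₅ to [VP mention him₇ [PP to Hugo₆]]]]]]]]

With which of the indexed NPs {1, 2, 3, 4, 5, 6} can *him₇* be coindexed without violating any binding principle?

{1, 2, 3, 4}

*him* is a pronoun, so Principle B applies: it must be free in its binding domain.
Binding domain of *him₇*: the embedded TP, whose subject is Anton₅.
*Rashid₁* and the pronoun do not c-command one another → neither Principle B nor Principle C is at stake; coindexation permitted.
*[Rashid₁'s father]₂* c-commands the pronoun but from outside its binding domain, and is not c-commanded by it → coindexation permitted.
*Stefan₃* c-commands the pronoun but from outside its binding domain, and is not c-commanded by it → coindexation permitted.
*Diego₄* c-commands the pronoun but from outside its binding domain, and is not c-commanded by it → coindexation permitted.
*Anton₅* c-commands the pronoun within its binding domain → coindexation would violate Principle B.
*Hugo₆*: the pronoun c-commands this R-expression → coindexation would violate Principle C on *Hugo₆*.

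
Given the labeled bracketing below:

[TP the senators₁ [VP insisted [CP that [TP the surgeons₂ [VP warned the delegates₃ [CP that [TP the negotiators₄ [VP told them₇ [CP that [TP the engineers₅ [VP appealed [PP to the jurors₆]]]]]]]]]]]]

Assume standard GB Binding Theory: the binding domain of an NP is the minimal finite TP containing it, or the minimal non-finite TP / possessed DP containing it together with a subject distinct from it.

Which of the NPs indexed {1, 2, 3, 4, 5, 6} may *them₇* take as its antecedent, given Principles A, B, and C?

*them* is a pronoun, so Principle B applies: it must be free in its binding domain.
Binding domain of *them₇*: the embedded TP, whose subject is the negotiators₄.
*the senators₁* c-commands the pronoun but from outside its binding domain, and is not c-commanded by it → coindexation permitted.
*the surgeons₂* c-commands the pronoun but from outside its binding domain, and is not c-commanded by it → coindexation permitted.
*the delegates₃* c-commands the pronoun but from outside its binding domain, and is not c-commanded by it → coindexation permitted.
*the negotiators₄* c-commands the pronoun within its binding domain → coindexation would violate Principle B.
*the engineers₅*: the pronoun c-commands this R-expression → coindexation would violate Principle C on *the engineers₅*.
*the jurors₆*: the pronoun c-commands this R-expression → coindexation would violate Principle C on *the jurors₆*.

{1, 2, 3}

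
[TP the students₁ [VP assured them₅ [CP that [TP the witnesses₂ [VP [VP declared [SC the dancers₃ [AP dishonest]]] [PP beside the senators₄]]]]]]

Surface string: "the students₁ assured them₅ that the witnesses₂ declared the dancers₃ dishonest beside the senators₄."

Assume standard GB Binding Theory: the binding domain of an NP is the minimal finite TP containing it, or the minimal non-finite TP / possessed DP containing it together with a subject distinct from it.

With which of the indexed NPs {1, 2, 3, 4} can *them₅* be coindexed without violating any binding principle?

*them* is a pronoun, so Principle B applies: it must be free in its binding domain.
Binding domain of *them₅*: the matrix TP, whose subject is the students₁.
*the students₁* c-commands the pronoun within its binding domain → coindexation would violate Principle B.
*the witnesses₂*: the pronoun c-commands this R-expression → coindexation would violate Principle C on *the witnesses₂*.
*the dancers₃*: the pronoun c-commands this R-expression → coindexation would violate Principle C on *the dancers₃*.
*the senators₄*: the pronoun c-commands this R-expression → coindexation would violate Principle C on *the senators₄*.

none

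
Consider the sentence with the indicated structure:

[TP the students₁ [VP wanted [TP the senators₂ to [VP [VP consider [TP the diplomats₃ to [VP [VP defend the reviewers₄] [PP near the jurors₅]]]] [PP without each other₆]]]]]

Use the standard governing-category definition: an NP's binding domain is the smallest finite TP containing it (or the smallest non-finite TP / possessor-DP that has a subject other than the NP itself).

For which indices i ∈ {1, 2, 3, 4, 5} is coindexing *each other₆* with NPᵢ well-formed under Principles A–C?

{2}

*each other* is an anaphor, so Principle A applies: it must be bound in its binding domain.
Binding domain of *each other₆*: the embedded TP, whose subject is the senators₂.
*the students₁* c-commands the anaphor but is outside its binding domain → cannot satisfy Principle A.
*the senators₂* c-commands the anaphor within its binding domain → licit binder.
*the diplomats₃* does not c-command the anaphor → cannot bind it.
*the reviewers₄* does not c-command the anaphor → cannot bind it.
*the jurors₅* does not c-command the anaphor → cannot bind it.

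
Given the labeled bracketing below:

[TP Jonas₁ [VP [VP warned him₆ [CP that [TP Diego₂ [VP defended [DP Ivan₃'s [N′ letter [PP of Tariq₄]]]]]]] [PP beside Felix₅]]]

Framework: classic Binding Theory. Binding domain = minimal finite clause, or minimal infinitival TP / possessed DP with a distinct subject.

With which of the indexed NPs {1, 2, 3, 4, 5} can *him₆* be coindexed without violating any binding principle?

{5}

*him* is a pronoun, so Principle B applies: it must be free in its binding domain.
Binding domain of *him₆*: the matrix TP, whose subject is Jonas₁.
*Jonas₁* c-commands the pronoun within its binding domain → coindexation would violate Principle B.
*Diego₂*: the pronoun c-commands this R-expression → coindexation would violate Principle C on *Diego₂*.
*Ivan₃*: the pronoun c-commands this R-expression → coindexation would violate Principle C on *Ivan₃*.
*Tariq₄*: the pronoun c-commands this R-expression → coindexation would violate Principle C on *Tariq₄*.
*Felix₅* and the pronoun do not c-command one another → neither Principle B nor Principle C is at stake; coindexation permitted.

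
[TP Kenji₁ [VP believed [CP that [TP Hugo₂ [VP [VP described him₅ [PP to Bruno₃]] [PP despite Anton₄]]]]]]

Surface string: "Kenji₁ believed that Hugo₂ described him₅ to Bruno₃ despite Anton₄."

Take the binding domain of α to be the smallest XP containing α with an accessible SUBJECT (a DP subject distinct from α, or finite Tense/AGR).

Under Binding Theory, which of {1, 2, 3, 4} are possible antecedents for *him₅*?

*him* is a pronoun, so Principle B applies: it must be free in its binding domain.
Binding domain of *him₅*: the embedded TP, whose subject is Hugo₂.
*Kenji₁* c-commands the pronoun but from outside its binding domain, and is not c-commanded by it → coindexation permitted.
*Hugo₂* c-commands the pronoun within its binding domain → coindexation would violate Principle B.
*Bruno₃*: the pronoun c-commands this R-expression → coindexation would violate Principle C on *Bruno₃*.
*Anton₄* and the pronoun do not c-command one another → neither Principle B nor Principle C is at stake; coindexation permitted.

{1, 4}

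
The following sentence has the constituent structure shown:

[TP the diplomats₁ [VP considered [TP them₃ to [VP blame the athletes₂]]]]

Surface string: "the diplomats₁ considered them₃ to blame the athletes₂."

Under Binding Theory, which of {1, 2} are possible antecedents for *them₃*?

*them* is a pronoun, so Principle B applies: it must be free in its binding domain.
Binding domain of *them₃*: the matrix TP, whose subject is the diplomats₁.
*the diplomats₁* c-commands the pronoun within its binding domain → coindexation would violate Principle B.
*the athletes₂*: the pronoun c-commands this R-expression → coindexation would violate Principle C on *the athletes₂*.

none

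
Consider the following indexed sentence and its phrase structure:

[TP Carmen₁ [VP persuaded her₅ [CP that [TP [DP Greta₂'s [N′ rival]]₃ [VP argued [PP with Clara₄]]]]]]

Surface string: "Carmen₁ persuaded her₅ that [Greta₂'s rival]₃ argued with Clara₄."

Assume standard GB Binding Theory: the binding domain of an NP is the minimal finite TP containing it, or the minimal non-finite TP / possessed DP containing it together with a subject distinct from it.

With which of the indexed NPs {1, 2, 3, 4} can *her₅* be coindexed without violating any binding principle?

none

*her* is a pronoun, so Principle B applies: it must be free in its binding domain.
Binding domain of *her₅*: the matrix TP, whose subject is Carmen₁.
*Carmen₁* c-commands the pronoun within its binding domain → coindexation would violate Principle B.
*Greta₂*: the pronoun c-commands this R-expression → coindexation would violate Principle C on *Greta₂*.
*[Greta₂'s rival]₃*: the pronoun c-commands this R-expression → coindexation would violate Principle C on *[Greta₂'s rival]₃*.
*Clara₄*: the pronoun c-commands this R-expression → coindexation would violate Principle C on *Clara₄*.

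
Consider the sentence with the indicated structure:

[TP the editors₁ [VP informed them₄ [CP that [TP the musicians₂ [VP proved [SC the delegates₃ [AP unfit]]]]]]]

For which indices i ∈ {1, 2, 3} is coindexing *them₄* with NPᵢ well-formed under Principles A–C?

none

*them* is a pronoun, so Principle B applies: it must be free in its binding domain.
Binding domain of *them₄*: the matrix TP, whose subject is the editors₁.
*the editors₁* c-commands the pronoun within its binding domain → coindexation would violate Principle B.
*the musicians₂*: the pronoun c-commands this R-expression → coindexation would violate Principle C on *the musicians₂*.
*the delegates₃*: the pronoun c-commands this R-expression → coindexation would violate Principle C on *the delegates₃*.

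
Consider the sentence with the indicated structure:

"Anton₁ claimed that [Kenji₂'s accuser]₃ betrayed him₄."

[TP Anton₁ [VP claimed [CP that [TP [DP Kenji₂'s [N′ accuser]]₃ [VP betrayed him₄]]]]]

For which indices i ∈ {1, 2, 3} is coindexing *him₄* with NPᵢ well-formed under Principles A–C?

*him* is a pronoun, so Principle B applies: it must be free in its binding domain.
Binding domain of *him₄*: the embedded TP, whose subject is [Kenji₂'s accuser]₃.
*Anton₁* c-commands the pronoun but from outside its binding domain, and is not c-commanded by it → coindexation permitted.
*Kenji₂* and the pronoun do not c-command one another → neither Principle B nor Principle C is at stake; coindexation permitted.
*[Kenji₂'s accuser]₃* c-commands the pronoun within its binding domain → coindexation would violate Principle B.

{1, 2}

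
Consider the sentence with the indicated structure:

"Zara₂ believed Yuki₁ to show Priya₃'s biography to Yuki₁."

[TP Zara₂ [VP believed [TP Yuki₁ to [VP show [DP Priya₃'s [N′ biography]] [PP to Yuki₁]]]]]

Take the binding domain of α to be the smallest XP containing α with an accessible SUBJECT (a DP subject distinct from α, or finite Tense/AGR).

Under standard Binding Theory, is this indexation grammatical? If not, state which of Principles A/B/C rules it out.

Principle C

The two coindexed NPs are *Yuki₁* (the higher occurrence) and *Yuki₁* (the lower occurrence).
*Yuki₁* (the lower occurrence) is an R-expression. Principle C requires it to be free everywhere.
*Yuki₁* (the higher occurrence) c-commands it and carries the same index.
The R-expression is bound → Principle C violation.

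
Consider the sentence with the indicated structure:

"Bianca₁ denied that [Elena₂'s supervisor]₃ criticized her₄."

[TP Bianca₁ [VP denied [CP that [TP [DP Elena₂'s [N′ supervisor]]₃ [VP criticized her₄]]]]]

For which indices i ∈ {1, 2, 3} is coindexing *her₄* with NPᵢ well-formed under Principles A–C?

{1, 2}

*her* is a pronoun, so Principle B applies: it must be free in its binding domain.
Binding domain of *her₄*: the embedded TP, whose subject is [Elena₂'s supervisor]₃.
*Bianca₁* c-commands the pronoun but from outside its binding domain, and is not c-commanded by it → coindexation permitted.
*Elena₂* and the pronoun do not c-command one another → neither Principle B nor Principle C is at stake; coindexation permitted.
*[Elena₂'s supervisor]₃* c-commands the pronoun within its binding domain → coindexation would violate Principle B.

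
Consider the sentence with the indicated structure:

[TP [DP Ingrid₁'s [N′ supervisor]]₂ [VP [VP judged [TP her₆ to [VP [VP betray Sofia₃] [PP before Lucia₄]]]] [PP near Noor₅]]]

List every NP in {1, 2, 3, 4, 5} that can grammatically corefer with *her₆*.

{1, 5}

*her* is a pronoun, so Principle B applies: it must be free in its binding domain.
Binding domain of *her₆*: the matrix TP, whose subject is [Ingrid₁'s supervisor]₂.
*Ingrid₁* and the pronoun do not c-command one another → neither Principle B nor Principle C is at stake; coindexation permitted.
*[Ingrid₁'s supervisor]₂* c-commands the pronoun within its binding domain → coindexation would violate Principle B.
*Sofia₃*: the pronoun c-commands this R-expression → coindexation would violate Principle C on *Sofia₃*.
*Lucia₄*: the pronoun c-commands this R-expression → coindexation would violate Principle C on *Lucia₄*.
*Noor₅* and the pronoun do not c-command one another → neither Principle B nor Principle C is at stake; coindexation permitted.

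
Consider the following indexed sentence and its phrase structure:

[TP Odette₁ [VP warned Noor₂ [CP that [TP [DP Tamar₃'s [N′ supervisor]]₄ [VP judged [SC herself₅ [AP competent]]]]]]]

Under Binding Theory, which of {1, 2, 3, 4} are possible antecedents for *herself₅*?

*herself* is an anaphor, so Principle A applies: it must be bound in its binding domain.
Binding domain of *herself₅*: the embedded TP, whose subject is [Tamar₃'s supervisor]₄.
*Odette₁* c-commands the anaphor but is outside its binding domain → cannot satisfy Principle A.
*Noor₂* c-commands the anaphor but is outside its binding domain → cannot satisfy Principle A.
*Tamar₃* does not c-command the anaphor → cannot bind it.
*[Tamar₃'s supervisor]₄* c-commands the anaphor within its binding domain → licit binder.

{4}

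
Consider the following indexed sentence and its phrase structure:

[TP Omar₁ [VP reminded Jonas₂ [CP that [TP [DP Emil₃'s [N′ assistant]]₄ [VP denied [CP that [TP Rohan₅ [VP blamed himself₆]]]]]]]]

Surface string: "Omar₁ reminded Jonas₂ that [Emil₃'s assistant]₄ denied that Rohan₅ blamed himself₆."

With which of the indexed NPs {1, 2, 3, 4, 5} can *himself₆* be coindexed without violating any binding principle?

*himself* is an anaphor, so Principle A applies: it must be bound in its binding domain.
Binding domain of *himself₆*: the embedded TP, whose subject is Rohan₅.
*Omar₁* c-commands the anaphor but is outside its binding domain → cannot satisfy Principle A.
*Jonas₂* c-commands the anaphor but is outside its binding domain → cannot satisfy Principle A.
*Emil₃* does not c-command the anaphor → cannot bind it.
*[Emil₃'s assistant]₄* c-commands the anaphor but is outside its binding domain → cannot satisfy Principle A.
*Rohan₅* c-commands the anaphor within its binding domain → licit binder.

{5}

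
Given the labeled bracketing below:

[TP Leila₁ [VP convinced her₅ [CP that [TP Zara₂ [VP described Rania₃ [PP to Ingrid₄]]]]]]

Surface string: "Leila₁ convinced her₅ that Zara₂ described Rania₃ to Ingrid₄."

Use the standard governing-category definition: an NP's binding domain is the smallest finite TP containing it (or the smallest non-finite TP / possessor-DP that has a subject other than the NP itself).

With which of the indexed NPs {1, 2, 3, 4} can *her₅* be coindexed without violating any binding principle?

*her* is a pronoun, so Principle B applies: it must be free in its binding domain.
Binding domain of *her₅*: the matrix TP, whose subject is Leila₁.
*Leila₁* c-commands the pronoun within its binding domain → coindexation would violate Principle B.
*Zara₂*: the pronoun c-commands this R-expression → coindexation would violate Principle C on *Zara₂*.
*Rania₃*: the pronoun c-commands this R-expression → coindexation would violate Principle C on *Rania₃*.
*Ingrid₄*: the pronoun c-commands this R-expression → coindexation would violate Principle C on *Ingrid₄*.

none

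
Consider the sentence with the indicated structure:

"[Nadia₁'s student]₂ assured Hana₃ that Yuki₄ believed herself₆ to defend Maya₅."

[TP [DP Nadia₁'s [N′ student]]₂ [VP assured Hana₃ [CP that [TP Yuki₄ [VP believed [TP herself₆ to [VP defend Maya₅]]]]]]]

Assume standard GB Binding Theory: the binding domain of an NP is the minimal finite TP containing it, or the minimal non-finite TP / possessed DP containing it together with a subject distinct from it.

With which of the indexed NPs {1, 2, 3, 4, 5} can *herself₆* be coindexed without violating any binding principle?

{4}

*herself* is an anaphor, so Principle A applies: it must be bound in its binding domain.
Binding domain of *herself₆*: the embedded TP, whose subject is Yuki₄.
*Nadia₁* does not c-command the anaphor → cannot bind it.
*[Nadia₁'s student]₂* c-commands the anaphor but is outside its binding domain → cannot satisfy Principle A.
*Hana₃* c-commands the anaphor but is outside its binding domain → cannot satisfy Principle A.
*Yuki₄* c-commands the anaphor within its binding domain → licit binder.
*Maya₅* does not c-command the anaphor → cannot bind it.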